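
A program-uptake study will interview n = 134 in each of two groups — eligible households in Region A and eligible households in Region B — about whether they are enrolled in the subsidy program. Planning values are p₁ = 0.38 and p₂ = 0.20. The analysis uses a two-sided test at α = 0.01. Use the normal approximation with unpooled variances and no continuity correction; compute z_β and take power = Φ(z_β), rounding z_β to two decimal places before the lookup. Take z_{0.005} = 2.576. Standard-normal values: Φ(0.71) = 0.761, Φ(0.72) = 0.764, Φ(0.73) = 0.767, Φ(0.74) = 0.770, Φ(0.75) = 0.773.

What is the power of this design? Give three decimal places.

z_β = |p₁−p₂|·√(n/[p₁q₁+p₂q₂]) − z_{α/2}
    = 0.18 · √(134/0.3956) − 2.576
    = 0.18 · 18.4045 − 2.576
    = 3.3128 − 2.576 = 0.7368 → 0.74
Power = Φ(0.74) = 0.770.

Power ≈ 0.770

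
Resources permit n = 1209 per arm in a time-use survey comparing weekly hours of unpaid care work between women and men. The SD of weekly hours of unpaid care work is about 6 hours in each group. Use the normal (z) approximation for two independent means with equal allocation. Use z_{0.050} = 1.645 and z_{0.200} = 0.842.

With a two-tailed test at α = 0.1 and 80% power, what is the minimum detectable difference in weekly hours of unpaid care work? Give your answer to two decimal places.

δ = (z_{α/2} + z_β) · √((σ₁²+σ₂²)/n)
  = (1.645 + 0.842) · √(72/1209)
  = 2.487 · √0.05955
  = 2.487 · 0.2440
  = 0.6069

Minimum detectable difference ≈ 0.61 hours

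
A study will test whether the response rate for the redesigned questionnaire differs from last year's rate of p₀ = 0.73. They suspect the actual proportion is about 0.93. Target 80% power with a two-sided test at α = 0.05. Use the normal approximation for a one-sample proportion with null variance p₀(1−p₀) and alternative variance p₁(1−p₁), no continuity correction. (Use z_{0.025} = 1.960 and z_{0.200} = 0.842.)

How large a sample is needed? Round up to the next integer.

n = [z_{α/2}·√(p₀q₀) + z_β·√(p₁q₁)]² / (p₁ − p₀)²
  = [1.960·√(0.73·0.27) + 0.842·√(0.93·0.07)]² / (0.20)²
  = [1.960·0.4440 + 0.842·0.2551]² / 0.0400
  = [1.0850]² / 0.0400
  = 29.43
Round up → n = 30.

n = 30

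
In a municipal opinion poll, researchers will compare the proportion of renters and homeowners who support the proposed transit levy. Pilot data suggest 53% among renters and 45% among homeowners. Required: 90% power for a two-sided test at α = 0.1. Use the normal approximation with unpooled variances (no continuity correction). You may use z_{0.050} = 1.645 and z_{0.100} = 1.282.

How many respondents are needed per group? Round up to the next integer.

n = (z_{α/2} + z_β)² · [p₁(1−p₁) + p₂(1−p₂)] / (p₁ − p₂)²
  = (1.645 + 1.282)² · (0.53·0.47 + 0.45·0.55) / (0.08)²
  = (2.927)² · (0.2491 + 0.2475) / 0.0064
  = 8.5673 · 0.4966 / 0.0064
  = 664.77
Round up → n = 665 per group.

n = 665 per group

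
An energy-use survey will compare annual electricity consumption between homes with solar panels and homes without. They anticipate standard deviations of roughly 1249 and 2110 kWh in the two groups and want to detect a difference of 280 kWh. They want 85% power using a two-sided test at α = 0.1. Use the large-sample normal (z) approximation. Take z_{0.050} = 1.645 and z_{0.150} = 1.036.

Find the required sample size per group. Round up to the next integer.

n = (z_{α/2} + z_β)² · (σ₁² + σ₂²) / δ²
  = (1.645 + 1.036)² · (1249² + 2110² = 6012101) / 280²
  = 7.1878 · 6012101 / 78400
  = 551.19
Round up → n = 552 per group.

n = 552 per group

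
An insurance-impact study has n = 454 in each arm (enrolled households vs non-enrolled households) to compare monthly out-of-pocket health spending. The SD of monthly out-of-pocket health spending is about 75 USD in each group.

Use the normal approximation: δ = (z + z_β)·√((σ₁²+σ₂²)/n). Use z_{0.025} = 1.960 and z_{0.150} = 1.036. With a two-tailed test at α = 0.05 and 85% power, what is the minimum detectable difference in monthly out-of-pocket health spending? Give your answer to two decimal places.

δ = (z_{α/2} + z_β) · √((σ₁²+σ₂²)/n)
  = (1.960 + 1.036) · √(11250/454)
  = 2.996 · √24.7797
  = 2.996 · 4.9779
  = 14.9139

Minimum detectable difference ≈ 14.91 USD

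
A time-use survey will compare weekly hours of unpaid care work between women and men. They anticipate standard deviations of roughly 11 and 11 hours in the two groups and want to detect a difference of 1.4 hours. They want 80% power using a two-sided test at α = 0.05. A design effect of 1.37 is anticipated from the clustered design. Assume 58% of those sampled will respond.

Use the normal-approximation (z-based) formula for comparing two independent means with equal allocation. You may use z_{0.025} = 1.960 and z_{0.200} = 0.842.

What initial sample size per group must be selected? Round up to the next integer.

n = (z_{α/2} + z_β)² · (σ₁² + σ₂²) / δ²
  = (1.960 + 0.842)² · (11² + 11² = 242) / 1.4²
  = 7.8512 · 242 / 1.96
  = 969.38
Design effect: 1.37 × 969.38 = 1328.06.
Adjust for 58% response: 1328.06 / 0.58 = 2289.75.
Round up → n = 2290 per group.

n = 2290 per group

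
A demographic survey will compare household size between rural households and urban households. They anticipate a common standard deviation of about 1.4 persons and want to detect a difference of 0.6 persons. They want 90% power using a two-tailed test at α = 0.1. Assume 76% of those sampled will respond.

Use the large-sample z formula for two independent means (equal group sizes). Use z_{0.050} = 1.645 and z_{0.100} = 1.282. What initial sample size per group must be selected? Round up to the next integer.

n = 123 per group

n = (z_{α/2} + z_β)² · (σ₁² + σ₂²) / δ²
  = (1.645 + 1.282)² · (2·1.4² = 3.92) / 0.6²
  = 8.5673 · 3.92 / 0.36
  = 93.29
Adjust for 76% response: 93.29 / 0.76 = 122.75.
Round up → n = 123 per group.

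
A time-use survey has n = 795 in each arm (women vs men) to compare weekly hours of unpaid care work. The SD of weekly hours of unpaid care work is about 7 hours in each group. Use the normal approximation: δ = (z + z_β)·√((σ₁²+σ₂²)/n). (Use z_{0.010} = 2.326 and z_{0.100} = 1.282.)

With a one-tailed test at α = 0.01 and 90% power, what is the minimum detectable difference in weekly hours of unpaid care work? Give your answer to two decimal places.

δ = (z_α + z_β) · √((σ₁²+σ₂²)/n)
  = (2.326 + 1.282) · √(98/795)
  = 3.608 · √0.12327
  = 3.608 · 0.3511
  = 1.2668

Minimum detectable difference ≈ 1.27 hours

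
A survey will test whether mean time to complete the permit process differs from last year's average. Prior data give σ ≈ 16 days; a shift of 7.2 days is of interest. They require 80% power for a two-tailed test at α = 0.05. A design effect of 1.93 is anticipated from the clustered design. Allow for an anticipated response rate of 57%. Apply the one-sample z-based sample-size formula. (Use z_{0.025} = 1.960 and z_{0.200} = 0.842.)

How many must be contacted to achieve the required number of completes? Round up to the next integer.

n = 132

n = (z_{α/2} + z_β)² · σ² / δ²
  = (1.960 + 0.842)² · 16² / 7.2²
  = 7.8512 · 256 / 51.84
  = 38.77
Design effect: 1.93 × 38.77 = 74.83.
Adjust for 57% response: 74.83 / 0.57 = 131.28.
Round up → n = 132.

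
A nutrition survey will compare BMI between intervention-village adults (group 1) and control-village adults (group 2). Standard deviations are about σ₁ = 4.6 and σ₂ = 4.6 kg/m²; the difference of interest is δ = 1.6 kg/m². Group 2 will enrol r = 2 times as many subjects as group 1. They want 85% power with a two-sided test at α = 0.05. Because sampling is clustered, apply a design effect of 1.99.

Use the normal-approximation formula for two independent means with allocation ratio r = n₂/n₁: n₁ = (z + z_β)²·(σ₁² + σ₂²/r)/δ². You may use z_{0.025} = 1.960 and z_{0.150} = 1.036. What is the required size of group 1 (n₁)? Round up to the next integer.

n₁ = (z_{α/2} + z_β)² · (σ₁² + σ₂²/r) / δ²
   = (1.960 + 1.036)² · (4.6² + 4.6²/2) / 1.6²
   = 8.9760 · (21.16 + 10.58) / 2.56
   = 8.9760 · 31.74 / 2.56
   = 111.29
Design effect: 1.99 × 111.29 = 221.46.
Round up → n₁ = 222; n₂ = r·n₁ = 2 × 222 = 444.

n₁ = 222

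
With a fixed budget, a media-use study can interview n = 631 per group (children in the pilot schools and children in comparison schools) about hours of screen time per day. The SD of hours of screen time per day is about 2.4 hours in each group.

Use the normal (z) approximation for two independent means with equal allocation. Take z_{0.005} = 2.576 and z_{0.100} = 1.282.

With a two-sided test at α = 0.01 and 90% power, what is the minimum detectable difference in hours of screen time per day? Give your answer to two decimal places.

δ = (z_{α/2} + z_β) · √((σ₁²+σ₂²)/n)
  = (2.576 + 1.282) · √(11.52/631)
  = 3.858 · √0.01826
  = 3.858 · 0.1351
  = 0.5213

Minimum detectable difference ≈ 0.52 hours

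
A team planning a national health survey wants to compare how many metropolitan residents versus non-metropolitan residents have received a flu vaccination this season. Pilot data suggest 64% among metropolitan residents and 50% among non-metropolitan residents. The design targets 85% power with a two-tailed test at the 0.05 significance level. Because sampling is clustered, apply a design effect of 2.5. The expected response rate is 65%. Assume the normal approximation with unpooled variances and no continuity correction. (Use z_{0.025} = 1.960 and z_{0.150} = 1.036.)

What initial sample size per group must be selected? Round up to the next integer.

n = (z_{α/2} + z_β)² · [p₁(1−p₁) + p₂(1−p₂)] / (p₁ − p₂)²
  = (1.960 + 1.036)² · (0.64·0.36 + 0.50·0.50) / (0.14)²
  = (2.996)² · (0.2304 + 0.2500) / 0.0196
  = 8.9760 · 0.4804 / 0.0196
  = 220.00
Design effect: 2.5 × 220.00 = 550.01.
Adjust for 65% response: 550.01 / 0.65 = 846.17.
Round up → n = 847 per group.

n = 847 per group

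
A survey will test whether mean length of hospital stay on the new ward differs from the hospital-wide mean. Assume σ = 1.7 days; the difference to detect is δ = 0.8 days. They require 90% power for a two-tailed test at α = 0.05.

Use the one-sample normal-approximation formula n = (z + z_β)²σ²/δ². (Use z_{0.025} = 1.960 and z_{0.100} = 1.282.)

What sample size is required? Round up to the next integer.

n = 48

n = (z_{α/2} + z_β)² · σ² / δ²
  = (1.960 + 1.282)² · 1.7² / 0.8²
  = 10.5106 · 2.89 / 0.64
  = 47.46
Round up → n = 48.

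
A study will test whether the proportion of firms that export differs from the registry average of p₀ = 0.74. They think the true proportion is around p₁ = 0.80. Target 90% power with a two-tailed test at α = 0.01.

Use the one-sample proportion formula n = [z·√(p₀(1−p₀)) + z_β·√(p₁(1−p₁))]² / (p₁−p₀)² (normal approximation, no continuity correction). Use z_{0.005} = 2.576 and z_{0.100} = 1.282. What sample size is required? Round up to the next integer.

n = [z_{α/2}·√(p₀q₀) + z_β·√(p₁q₁)]² / (p₁ − p₀)²
  = [2.576·√(0.74·0.26) + 1.282·√(0.80·0.20)]² / (0.06)²
  = [2.576·0.4386 + 1.282·0.4000]² / 0.0036
  = [1.6427]² / 0.0036
  = 749.59
Round up → n = 750.

n = 750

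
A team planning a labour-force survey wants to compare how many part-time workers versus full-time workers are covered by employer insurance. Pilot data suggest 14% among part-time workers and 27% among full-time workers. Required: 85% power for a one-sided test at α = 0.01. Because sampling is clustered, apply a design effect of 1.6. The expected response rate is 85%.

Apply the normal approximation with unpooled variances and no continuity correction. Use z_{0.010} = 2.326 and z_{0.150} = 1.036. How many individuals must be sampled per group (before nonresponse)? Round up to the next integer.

n = 400 per group

n = (z_α + z_β)² · [p₁(1−p₁) + p₂(1−p₂)] / (p₁ − p₂)²
  = (2.326 + 1.036)² · (0.14·0.86 + 0.27·0.73) / (-0.13)²
  = (3.362)² · (0.1204 + 0.1971) / 0.0169
  = 11.3030 · 0.3175 / 0.0169
  = 212.35
Design effect: 1.6 × 212.35 = 339.76.
Adjust for 85% response: 339.76 / 0.85 = 399.72.
Round up → n = 400 per group.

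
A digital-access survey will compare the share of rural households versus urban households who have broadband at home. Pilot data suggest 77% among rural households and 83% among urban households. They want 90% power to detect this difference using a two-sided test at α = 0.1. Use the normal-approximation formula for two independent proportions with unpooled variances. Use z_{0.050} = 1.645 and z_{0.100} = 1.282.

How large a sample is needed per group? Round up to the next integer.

n = 758 per group

n = (z_{α/2} + z_β)² · [p₁(1−p₁) + p₂(1−p₂)] / (p₁ − p₂)²
  = (1.645 + 1.282)² · (0.77·0.23 + 0.83·0.17) / (-0.06)²
  = (2.927)² · (0.1771 + 0.1411) / 0.0036
  = 8.5673 · 0.3182 / 0.0036
  = 757.26
Round up → n = 758 per group.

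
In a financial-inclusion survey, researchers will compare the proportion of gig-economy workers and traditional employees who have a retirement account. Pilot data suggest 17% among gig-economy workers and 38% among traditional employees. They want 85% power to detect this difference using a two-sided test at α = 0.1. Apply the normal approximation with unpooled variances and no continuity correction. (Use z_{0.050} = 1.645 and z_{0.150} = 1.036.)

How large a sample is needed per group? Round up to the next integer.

n = 62 per group

n = (z_{α/2} + z_β)² · [p₁(1−p₁) + p₂(1−p₂)] / (p₁ − p₂)²
  = (1.645 + 1.036)² · (0.17·0.83 + 0.38·0.62) / (-0.21)²
  = (2.681)² · (0.1411 + 0.2356) / 0.0441
  = 7.1878 · 0.3767 / 0.0441
  = 61.40
Round up → n = 62 per group.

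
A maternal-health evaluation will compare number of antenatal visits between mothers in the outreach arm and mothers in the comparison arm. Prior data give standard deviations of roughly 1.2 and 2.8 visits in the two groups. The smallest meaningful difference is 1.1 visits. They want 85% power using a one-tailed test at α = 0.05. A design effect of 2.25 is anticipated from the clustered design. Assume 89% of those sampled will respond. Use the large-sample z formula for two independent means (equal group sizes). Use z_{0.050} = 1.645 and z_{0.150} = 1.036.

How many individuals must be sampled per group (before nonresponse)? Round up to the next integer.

n = (z_α + z_β)² · (σ₁² + σ₂²) / δ²
  = (1.645 + 1.036)² · (1.2² + 2.8² = 9.28) / 1.1²
  = 7.1878 · 9.28 / 1.21
  = 55.13
Design effect: 2.25 × 55.13 = 124.03.
Adjust for 89% response: 124.03 / 0.89 = 139.36.
Round up → n = 140 per group.

n = 140 per group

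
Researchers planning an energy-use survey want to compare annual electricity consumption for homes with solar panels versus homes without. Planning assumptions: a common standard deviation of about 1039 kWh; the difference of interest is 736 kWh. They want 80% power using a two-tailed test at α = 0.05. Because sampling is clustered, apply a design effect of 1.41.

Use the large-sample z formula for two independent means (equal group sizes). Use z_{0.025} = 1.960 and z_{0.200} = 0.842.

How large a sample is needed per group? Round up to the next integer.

n = 45 per group

n = (z_{α/2} + z_β)² · (σ₁² + σ₂²) / δ²
  = (1.960 + 0.842)² · (2·1039² = 2159042) / 736²
  = 7.8512 · 2159042 / 541696
  = 31.29
Design effect: 1.41 × 31.29 = 44.12.
Round up → n = 45 per group.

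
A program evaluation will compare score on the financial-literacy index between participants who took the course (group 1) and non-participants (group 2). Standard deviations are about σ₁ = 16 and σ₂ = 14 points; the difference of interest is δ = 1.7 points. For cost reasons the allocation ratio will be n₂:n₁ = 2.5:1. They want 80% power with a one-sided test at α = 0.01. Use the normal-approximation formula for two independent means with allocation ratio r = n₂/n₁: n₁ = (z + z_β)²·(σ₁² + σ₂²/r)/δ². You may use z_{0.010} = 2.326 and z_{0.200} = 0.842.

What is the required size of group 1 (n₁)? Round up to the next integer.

n₁ = 1162

n₁ = (z_α + z_β)² · (σ₁² + σ₂²/r) / δ²
   = (2.326 + 0.842)² · (16² + 14²/2.5) / 1.7²
   = 10.0362 · (256 + 78.4) / 2.89
   = 10.0362 · 334.4 / 2.89
   = 1161.28
Round up → n₁ = 1162; n₂ = r·n₁ = 2.5 × 1162 = 2905.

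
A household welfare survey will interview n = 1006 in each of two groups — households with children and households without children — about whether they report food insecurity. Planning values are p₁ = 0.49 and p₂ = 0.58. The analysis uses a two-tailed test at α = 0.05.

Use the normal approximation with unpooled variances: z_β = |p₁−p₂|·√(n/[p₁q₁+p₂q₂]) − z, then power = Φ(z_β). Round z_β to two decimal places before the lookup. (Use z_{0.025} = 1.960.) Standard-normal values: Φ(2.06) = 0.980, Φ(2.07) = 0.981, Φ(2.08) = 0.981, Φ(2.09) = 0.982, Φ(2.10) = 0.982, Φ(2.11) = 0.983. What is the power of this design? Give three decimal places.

z_β = |p₁−p₂|·√(n/[p₁q₁+p₂q₂]) − z_{α/2}
    = 0.09 · √(1006/0.4935) − 1.960
    = 0.09 · 45.1498 − 1.960
    = 4.0635 − 1.960 = 2.1035 → 2.10
Power = Φ(2.10) = 0.982.

Power ≈ 0.982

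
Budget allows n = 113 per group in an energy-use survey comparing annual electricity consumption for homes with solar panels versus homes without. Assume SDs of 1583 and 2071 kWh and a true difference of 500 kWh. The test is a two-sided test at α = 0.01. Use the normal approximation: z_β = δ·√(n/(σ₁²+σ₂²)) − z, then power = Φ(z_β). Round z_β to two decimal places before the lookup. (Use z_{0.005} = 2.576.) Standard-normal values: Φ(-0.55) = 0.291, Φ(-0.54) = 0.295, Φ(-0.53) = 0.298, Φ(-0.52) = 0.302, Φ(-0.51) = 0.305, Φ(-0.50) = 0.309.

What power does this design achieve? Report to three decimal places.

z_β = δ·√(n/(σ₁²+σ₂²)) − z_{α/2}
    = 500 · √(113/6794930) − 2.576
    = 500 · 0.00408 − 2.576
    = 2.0390 − 2.576 = -0.5370 → -0.54
Power = Φ(-0.54) = 0.295.

Power ≈ 0.295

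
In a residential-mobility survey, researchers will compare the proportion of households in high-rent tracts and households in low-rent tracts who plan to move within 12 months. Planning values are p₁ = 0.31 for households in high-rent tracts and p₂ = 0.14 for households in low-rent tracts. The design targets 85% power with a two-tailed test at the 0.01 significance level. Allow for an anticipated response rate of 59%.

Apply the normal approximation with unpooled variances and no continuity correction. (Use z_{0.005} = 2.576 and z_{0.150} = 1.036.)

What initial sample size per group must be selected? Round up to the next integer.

n = (z_{α/2} + z_β)² · [p₁(1−p₁) + p₂(1−p₂)] / (p₁ − p₂)²
  = (2.576 + 1.036)² · (0.31·0.69 + 0.14·0.86) / (0.17)²
  = (3.612)² · (0.2139 + 0.1204) / 0.0289
  = 13.0465 · 0.3343 / 0.0289
  = 150.92
Adjust for 59% response: 150.92 / 0.59 = 255.79.
Round up → n = 256 per group.

n = 256 per group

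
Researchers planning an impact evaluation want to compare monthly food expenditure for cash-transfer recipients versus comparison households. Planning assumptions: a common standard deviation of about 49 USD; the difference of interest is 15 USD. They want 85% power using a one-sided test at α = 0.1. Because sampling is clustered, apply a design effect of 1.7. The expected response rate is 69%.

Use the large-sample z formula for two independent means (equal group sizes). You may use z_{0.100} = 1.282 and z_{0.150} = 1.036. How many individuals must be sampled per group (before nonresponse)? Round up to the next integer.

n = (z_α + z_β)² · (σ₁² + σ₂²) / δ²
  = (1.282 + 1.036)² · (2·49² = 4802) / 15²
  = 5.3731 · 4802 / 225
  = 114.67
Design effect: 1.7 × 114.67 = 194.95.
Adjust for 69% response: 194.95 / 0.69 = 282.53.
Round up → n = 283 per group.

n = 283 per group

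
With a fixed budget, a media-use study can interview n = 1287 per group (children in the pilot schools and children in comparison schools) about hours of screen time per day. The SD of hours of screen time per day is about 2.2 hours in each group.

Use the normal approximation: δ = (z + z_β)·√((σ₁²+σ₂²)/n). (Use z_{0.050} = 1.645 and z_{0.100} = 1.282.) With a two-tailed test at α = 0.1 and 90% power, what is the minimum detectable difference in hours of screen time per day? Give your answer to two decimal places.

Minimum detectable difference ≈ 0.25 hours

δ = (z_{α/2} + z_β) · √((σ₁²+σ₂²)/n)
  = (1.645 + 1.282) · √(9.68/1287)
  = 2.927 · √0.00752
  = 2.927 · 0.0867
  = 0.2538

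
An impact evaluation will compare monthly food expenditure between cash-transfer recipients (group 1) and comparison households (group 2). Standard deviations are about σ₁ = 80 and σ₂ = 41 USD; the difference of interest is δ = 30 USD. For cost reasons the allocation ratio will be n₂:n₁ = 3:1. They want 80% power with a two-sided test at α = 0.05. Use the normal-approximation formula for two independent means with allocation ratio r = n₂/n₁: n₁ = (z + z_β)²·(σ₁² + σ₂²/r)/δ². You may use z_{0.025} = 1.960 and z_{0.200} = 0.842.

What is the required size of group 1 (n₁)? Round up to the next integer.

n₁ = (z_{α/2} + z_β)² · (σ₁² + σ₂²/r) / δ²
   = (1.960 + 0.842)² · (80² + 41²/3) / 30²
   = 7.8512 · (6400 + 560.3333) / 900
   = 7.8512 · 6960.3 / 900
   = 60.72
Round up → n₁ = 61; n₂ = r·n₁ = 3 × 61 = 183.

n₁ = 61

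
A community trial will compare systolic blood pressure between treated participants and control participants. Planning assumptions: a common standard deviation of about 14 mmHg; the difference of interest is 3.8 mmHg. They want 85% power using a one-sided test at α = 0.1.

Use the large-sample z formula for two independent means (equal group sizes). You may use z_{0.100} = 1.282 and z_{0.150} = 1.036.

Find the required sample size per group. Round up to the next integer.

n = 146 per group

n = (z_α + z_β)² · (σ₁² + σ₂²) / δ²
  = (1.282 + 1.036)² · (2·14² = 392) / 3.8²
  = 5.3731 · 392 / 14.44
  = 145.86
Round up → n = 146 per group.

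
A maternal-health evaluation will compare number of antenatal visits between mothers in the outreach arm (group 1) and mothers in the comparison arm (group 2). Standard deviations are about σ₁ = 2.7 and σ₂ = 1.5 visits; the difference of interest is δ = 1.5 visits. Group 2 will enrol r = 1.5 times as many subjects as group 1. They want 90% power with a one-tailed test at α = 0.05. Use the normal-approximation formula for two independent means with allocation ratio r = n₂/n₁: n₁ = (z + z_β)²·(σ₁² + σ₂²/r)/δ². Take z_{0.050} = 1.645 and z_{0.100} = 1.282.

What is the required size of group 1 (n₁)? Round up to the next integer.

n₁ = 34

n₁ = (z_α + z_β)² · (σ₁² + σ₂²/r) / δ²
   = (1.645 + 1.282)² · (2.7² + 1.5²/1.5) / 1.5²
   = 8.5673 · (7.29 + 1.5) / 2.25
   = 8.5673 · 8.79 / 2.25
   = 33.47
Round up → n₁ = 34; n₂ = r·n₁ = 1.5 × 34 = 51.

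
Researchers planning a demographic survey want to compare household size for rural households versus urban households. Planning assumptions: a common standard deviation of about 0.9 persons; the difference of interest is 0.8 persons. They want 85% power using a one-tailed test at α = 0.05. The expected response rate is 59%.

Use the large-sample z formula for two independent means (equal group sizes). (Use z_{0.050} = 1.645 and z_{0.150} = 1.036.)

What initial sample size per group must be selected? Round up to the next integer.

n = 31 per group

n = (z_α + z_β)² · (σ₁² + σ₂²) / δ²
  = (1.645 + 1.036)² · (2·0.9² = 1.62) / 0.8²
  = 7.1878 · 1.62 / 0.64
  = 18.19
Adjust for 59% response: 18.19 / 0.59 = 30.84.
Round up → n = 31 per group.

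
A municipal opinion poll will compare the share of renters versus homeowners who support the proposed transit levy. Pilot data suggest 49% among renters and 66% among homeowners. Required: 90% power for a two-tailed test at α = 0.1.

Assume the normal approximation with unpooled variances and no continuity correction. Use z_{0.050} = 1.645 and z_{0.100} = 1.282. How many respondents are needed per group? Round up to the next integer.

n = 141 per group

n = (z_{α/2} + z_β)² · [p₁(1−p₁) + p₂(1−p₂)] / (p₁ − p₂)²
  = (1.645 + 1.282)² · (0.49·0.51 + 0.66·0.34) / (-0.17)²
  = (2.927)² · (0.2499 + 0.2244) / 0.0289
  = 8.5673 · 0.4743 / 0.0289
  = 140.60
Round up → n = 141 per group.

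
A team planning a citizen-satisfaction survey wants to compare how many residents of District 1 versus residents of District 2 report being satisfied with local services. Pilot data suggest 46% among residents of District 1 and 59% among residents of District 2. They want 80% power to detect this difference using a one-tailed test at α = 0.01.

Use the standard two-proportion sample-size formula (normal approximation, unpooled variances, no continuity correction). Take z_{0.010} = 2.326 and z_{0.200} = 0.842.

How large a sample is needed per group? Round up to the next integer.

n = (z_α + z_β)² · [p₁(1−p₁) + p₂(1−p₂)] / (p₁ − p₂)²
  = (2.326 + 0.842)² · (0.46·0.54 + 0.59·0.41) / (-0.13)²
  = (3.168)² · (0.2484 + 0.2419) / 0.0169
  = 10.0362 · 0.4903 / 0.0169
  = 291.17
Round up → n = 292 per group.

n = 292 per group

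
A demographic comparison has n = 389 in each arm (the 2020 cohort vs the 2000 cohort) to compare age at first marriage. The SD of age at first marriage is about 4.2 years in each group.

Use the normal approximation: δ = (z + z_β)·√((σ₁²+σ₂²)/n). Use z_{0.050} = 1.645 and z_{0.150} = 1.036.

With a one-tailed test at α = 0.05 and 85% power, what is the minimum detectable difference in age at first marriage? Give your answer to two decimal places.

Minimum detectable difference ≈ 0.81 years

δ = (z_α + z_β) · √((σ₁²+σ₂²)/n)
  = (1.645 + 1.036) · √(35.28/389)
  = 2.681 · √0.09069
  = 2.681 · 0.3012
  = 0.8074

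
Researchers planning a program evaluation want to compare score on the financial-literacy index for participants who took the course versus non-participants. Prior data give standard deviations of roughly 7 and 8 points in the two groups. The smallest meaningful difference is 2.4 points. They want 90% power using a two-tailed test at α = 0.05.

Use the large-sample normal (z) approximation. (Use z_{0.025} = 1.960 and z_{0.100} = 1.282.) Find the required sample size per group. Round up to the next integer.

n = (z_{α/2} + z_β)² · (σ₁² + σ₂²) / δ²
  = (1.960 + 1.282)² · (7² + 8² = 113) / 2.4²
  = 10.5106 · 113 / 5.76
  = 206.20
Round up → n = 207 per group.

n = 207 per group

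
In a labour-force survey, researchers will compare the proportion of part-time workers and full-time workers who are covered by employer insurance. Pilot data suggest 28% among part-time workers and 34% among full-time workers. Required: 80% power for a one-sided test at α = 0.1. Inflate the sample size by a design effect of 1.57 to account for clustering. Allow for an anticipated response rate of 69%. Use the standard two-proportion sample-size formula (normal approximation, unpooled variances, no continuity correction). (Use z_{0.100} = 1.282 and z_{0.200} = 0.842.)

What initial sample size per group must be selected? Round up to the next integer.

n = (z_α + z_β)² · [p₁(1−p₁) + p₂(1−p₂)] / (p₁ − p₂)²
  = (1.282 + 0.842)² · (0.28·0.72 + 0.34·0.66) / (-0.06)²
  = (2.124)² · (0.2016 + 0.2244) / 0.0036
  = 4.5114 · 0.4260 / 0.0036
  = 533.85
Design effect: 1.57 × 533.85 = 838.14.
Adjust for 69% response: 838.14 / 0.69 = 1214.69.
Round up → n = 1215 per group.

n = 1215 per group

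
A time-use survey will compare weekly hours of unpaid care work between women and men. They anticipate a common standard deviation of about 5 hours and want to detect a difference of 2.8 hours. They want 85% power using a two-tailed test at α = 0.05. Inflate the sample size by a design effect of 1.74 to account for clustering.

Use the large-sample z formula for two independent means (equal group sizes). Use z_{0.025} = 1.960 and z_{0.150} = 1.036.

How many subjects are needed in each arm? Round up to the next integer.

n = 100 per group

n = (z_{α/2} + z_β)² · (σ₁² + σ₂²) / δ²
  = (1.960 + 1.036)² · (2·5² = 50) / 2.8²
  = 8.9760 · 50 / 7.84
  = 57.25
Design effect: 1.74 × 57.25 = 99.61.
Round up → n = 100 per group.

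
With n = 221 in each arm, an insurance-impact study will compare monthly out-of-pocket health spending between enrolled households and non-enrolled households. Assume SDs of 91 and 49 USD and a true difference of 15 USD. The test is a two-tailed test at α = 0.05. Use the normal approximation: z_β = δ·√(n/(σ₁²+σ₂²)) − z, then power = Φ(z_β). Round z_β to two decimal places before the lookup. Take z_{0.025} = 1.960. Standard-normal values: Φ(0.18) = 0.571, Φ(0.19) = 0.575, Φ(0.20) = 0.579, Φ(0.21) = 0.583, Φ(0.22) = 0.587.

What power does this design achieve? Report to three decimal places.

Power ≈ 0.579

z_β = δ·√(n/(σ₁²+σ₂²)) − z_{α/2}
    = 15 · √(221/10682) − 1.960
    = 15 · 0.14384 − 1.960
    = 2.1576 − 1.960 = 0.1976 → 0.20
Power = Φ(0.20) = 0.579.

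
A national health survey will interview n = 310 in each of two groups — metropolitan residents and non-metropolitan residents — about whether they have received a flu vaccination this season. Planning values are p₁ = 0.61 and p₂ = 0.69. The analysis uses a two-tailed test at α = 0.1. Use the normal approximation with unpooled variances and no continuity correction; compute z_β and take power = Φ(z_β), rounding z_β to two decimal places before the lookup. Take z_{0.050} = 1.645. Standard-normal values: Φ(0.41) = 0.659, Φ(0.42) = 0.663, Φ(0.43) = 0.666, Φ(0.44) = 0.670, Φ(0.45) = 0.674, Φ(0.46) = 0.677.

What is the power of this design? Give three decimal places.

Power ≈ 0.674

z_β = |p₁−p₂|·√(n/[p₁q₁+p₂q₂]) − z_{α/2}
    = 0.08 · √(310/0.4518) − 1.645
    = 0.08 · 26.1944 − 1.645
    = 2.0955 − 1.645 = 0.4505 → 0.45
Power = Φ(0.45) = 0.674.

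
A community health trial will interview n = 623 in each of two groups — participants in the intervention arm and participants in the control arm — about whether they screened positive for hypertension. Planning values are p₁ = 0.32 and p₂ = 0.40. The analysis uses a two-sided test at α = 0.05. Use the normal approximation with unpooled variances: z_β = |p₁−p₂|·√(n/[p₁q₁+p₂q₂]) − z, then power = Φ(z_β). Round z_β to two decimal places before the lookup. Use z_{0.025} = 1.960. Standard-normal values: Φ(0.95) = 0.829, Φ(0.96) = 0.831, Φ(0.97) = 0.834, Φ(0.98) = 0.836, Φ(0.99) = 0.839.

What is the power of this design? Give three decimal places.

z_β = |p₁−p₂|·√(n/[p₁q₁+p₂q₂]) − z_{α/2}
    = 0.08 · √(623/0.4576) − 1.960
    = 0.08 · 36.8978 − 1.960
    = 2.9518 − 1.960 = 0.9918 → 0.99
Power = Φ(0.99) = 0.839.

Power ≈ 0.839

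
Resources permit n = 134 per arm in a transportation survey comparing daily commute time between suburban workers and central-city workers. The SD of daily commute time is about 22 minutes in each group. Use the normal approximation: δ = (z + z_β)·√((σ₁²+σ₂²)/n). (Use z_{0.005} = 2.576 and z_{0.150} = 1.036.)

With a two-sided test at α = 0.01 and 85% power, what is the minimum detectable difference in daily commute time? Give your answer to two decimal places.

Minimum detectable difference ≈ 9.71 minutes

δ = (z_{α/2} + z_β) · √((σ₁²+σ₂²)/n)
  = (2.576 + 1.036) · √(968/134)
  = 3.612 · √7.2239
  = 3.612 · 2.6877
  = 9.7081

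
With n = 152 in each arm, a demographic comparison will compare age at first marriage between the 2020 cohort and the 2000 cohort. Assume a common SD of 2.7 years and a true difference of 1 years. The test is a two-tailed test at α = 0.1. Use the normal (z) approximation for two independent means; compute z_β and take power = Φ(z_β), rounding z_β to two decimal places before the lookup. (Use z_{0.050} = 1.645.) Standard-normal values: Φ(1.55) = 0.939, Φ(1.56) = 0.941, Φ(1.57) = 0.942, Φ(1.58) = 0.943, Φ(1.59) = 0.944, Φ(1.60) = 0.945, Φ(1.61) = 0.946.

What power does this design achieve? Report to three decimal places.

Power ≈ 0.943

z_β = δ·√(n/(σ₁²+σ₂²)) − z_{α/2}
    = 1 · √(152/14.58) − 1.645
    = 1 · 3.22881 − 1.645
    = 3.2288 − 1.645 = 1.5838 → 1.58
Power = Φ(1.58) = 0.943.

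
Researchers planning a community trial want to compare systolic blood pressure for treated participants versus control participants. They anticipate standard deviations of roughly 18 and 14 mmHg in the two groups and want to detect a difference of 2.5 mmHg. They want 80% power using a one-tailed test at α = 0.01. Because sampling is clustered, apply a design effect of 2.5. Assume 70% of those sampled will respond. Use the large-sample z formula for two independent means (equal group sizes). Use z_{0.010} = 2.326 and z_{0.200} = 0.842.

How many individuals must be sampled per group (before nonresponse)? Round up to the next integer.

n = 2983 per group

n = (z_α + z_β)² · (σ₁² + σ₂²) / δ²
  = (2.326 + 0.842)² · (18² + 14² = 520) / 2.5²
  = 10.0362 · 520 / 6.25
  = 835.01
Design effect: 2.5 × 835.01 = 2087.53.
Adjust for 70% response: 2087.53 / 0.70 = 2982.19.
Round up → n = 2983 per group.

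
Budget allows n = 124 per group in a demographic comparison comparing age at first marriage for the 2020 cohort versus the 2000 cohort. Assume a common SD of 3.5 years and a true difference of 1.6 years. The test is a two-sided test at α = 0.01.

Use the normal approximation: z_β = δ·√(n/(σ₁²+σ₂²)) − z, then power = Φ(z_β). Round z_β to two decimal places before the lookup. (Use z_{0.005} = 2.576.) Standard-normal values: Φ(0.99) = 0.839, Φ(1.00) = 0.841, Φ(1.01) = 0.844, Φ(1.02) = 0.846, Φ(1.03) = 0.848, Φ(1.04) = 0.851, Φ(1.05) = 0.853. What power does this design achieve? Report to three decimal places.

Power ≈ 0.846

z_β = δ·√(n/(σ₁²+σ₂²)) − z_{α/2}
    = 1.6 · √(124/24.5) − 2.576
    = 1.6 · 2.24972 − 2.576
    = 3.5995 − 2.576 = 1.0235 → 1.02
Power = Φ(1.02) = 0.846.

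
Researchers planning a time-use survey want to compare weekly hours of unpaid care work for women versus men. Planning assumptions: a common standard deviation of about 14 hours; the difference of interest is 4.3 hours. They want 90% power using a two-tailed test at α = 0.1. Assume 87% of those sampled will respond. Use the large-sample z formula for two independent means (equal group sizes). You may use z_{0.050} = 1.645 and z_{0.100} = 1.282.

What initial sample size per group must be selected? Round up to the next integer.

n = (z_{α/2} + z_β)² · (σ₁² + σ₂²) / δ²
  = (1.645 + 1.282)² · (2·14² = 392) / 4.3²
  = 8.5673 · 392 / 18.49
  = 181.63
Adjust for 87% response: 181.63 / 0.87 = 208.77.
Round up → n = 209 per group.

n = 209 per group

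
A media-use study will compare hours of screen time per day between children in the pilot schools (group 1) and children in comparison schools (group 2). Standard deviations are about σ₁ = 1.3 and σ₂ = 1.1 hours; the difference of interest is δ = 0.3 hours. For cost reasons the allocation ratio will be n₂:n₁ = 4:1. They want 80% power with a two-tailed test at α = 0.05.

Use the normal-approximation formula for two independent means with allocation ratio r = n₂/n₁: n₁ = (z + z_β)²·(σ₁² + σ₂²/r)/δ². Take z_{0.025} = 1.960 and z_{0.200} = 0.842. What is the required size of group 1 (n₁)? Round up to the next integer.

n₁ = 174

n₁ = (z_{α/2} + z_β)² · (σ₁² + σ₂²/r) / δ²
   = (1.960 + 0.842)² · (1.3² + 1.1²/4) / 0.3²
   = 7.8512 · (1.69 + 0.3025) / 0.09
   = 7.8512 · 1.9925 / 0.09
   = 173.82
Round up → n₁ = 174; n₂ = r·n₁ = 4 × 174 = 696.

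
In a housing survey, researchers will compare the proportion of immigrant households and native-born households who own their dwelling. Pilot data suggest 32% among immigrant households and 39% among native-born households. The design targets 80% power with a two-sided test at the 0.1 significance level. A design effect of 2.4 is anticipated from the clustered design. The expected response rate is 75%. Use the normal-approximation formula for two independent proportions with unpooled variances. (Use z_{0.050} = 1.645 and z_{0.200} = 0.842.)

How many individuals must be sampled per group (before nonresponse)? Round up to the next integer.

n = 1840 per group

n = (z_{α/2} + z_β)² · [p₁(1−p₁) + p₂(1−p₂)] / (p₁ − p₂)²
  = (1.645 + 0.842)² · (0.32·0.68 + 0.39·0.61) / (-0.07)²
  = (2.487)² · (0.2176 + 0.2379) / 0.0049
  = 6.1852 · 0.4555 / 0.0049
  = 574.97
Design effect: 2.4 × 574.97 = 1379.92.
Adjust for 75% response: 1379.92 / 0.75 = 1839.90.
Round up → n = 1840 per group.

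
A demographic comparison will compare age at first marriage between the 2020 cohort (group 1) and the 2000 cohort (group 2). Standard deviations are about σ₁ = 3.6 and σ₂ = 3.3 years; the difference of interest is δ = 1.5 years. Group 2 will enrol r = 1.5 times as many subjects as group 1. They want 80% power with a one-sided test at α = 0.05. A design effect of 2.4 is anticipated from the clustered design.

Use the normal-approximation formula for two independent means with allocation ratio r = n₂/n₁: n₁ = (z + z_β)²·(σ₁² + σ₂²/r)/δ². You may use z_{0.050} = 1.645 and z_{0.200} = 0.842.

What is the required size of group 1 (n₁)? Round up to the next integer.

n₁ = (z_α + z_β)² · (σ₁² + σ₂²/r) / δ²
   = (1.645 + 0.842)² · (3.6² + 3.3²/1.5) / 1.5²
   = 6.1852 · (12.96 + 7.26) / 2.25
   = 6.1852 · 20.22 / 2.25
   = 55.58
Design effect: 2.4 × 55.58 = 133.40.
Round up → n₁ = 134; n₂ = r·n₁ = 1.5 × 134 = 201.

n₁ = 134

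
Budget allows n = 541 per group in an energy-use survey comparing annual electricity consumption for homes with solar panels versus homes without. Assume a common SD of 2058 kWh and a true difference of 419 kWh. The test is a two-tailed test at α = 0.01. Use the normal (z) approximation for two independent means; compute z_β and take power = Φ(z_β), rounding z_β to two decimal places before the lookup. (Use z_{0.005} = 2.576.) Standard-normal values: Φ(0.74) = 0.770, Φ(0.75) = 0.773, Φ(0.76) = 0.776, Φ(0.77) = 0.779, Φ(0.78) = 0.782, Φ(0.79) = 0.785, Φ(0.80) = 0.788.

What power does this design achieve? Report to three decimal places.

Power ≈ 0.779

z_β = δ·√(n/(σ₁²+σ₂²)) − z_{α/2}
    = 419 · √(541/8470728) − 2.576
    = 419 · 0.00799 − 2.576
    = 3.3485 − 2.576 = 0.7725 → 0.77
Power = Φ(0.77) = 0.779.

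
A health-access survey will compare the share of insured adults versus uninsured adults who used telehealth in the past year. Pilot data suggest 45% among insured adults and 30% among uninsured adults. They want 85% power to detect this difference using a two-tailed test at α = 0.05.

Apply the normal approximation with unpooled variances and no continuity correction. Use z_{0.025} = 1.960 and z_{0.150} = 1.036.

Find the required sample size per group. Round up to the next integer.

n = 183 per group

n = (z_{α/2} + z_β)² · [p₁(1−p₁) + p₂(1−p₂)] / (p₁ − p₂)²
  = (1.960 + 1.036)² · (0.45·0.55 + 0.30·0.70) / (0.15)²
  = (2.996)² · (0.2475 + 0.2100) / 0.0225
  = 8.9760 · 0.4575 / 0.0225
  = 182.51
Round up → n = 183 per group.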